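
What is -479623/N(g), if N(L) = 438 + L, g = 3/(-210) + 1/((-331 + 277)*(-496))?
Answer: -449617785120/410585363 ≈ -1095.1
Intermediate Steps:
g = -13357/937440 (g = 3*(-1/210) - 1/496/(-54) = -1/70 - 1/54*(-1/496) = -1/70 + 1/26784 = -13357/937440 ≈ -0.014248)
-479623/N(g) = -479623/(438 - 13357/937440) = -479623/410585363/937440 = -479623*937440/410585363 = -449617785120/410585363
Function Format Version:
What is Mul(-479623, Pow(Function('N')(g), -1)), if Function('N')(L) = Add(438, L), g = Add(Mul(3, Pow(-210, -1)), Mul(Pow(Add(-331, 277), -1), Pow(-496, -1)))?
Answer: Rational(-449617785120, 410585363) ≈ -1095.1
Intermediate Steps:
g = Rational(-13357, 937440) (g = Add(Mul(3, Rational(-1, 210)), Mul(Pow(-54, -1), Rational(-1, 496))) = Add(Rational(-1, 70), Mul(Rational(-1, 54), Rational(-1, 496))) = Add(Rational(-1, 70), Rational(1, 26784)) = Rational(-13357, 937440) ≈ -0.014248)
Mul(-479623, Pow(Function('N')(g), -1)) = Mul(-479623, Pow(Add(438, Rational(-13357, 937440)), -1)) = Mul(-479623, Pow(Rational(410585363, 937440), -1)) = Mul(-479623, Rational(937440, 410585363)) = Rational(-449617785120, 410585363)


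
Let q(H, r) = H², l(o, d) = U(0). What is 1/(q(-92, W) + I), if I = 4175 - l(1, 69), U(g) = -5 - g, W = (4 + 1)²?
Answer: 1/12644 ≈ 7.9089e-5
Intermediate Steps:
W = 25 (W = 5² = 25)
l(o, d) = -5 (l(o, d) = -5 - 1*0 = -5 + 0 = -5)
I = 4180 (I = 4175 - 1*(-5) = 4175 + 5 = 4180)
1/(q(-92, W) + I) = 1/((-92)² + 4180) = 1/(8464 + 4180) = 1/12644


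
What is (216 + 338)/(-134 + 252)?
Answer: 277/59 ≈ 4.6949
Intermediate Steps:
(216 + 338)/(-134 + 252) = 554/118 = 554*(1/118) = 277/59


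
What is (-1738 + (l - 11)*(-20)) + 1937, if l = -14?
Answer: 699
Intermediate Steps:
(-1738 + (l - 11)*(-20)) + 1937 = (-1738 + (-14 - 11)*(-20)) + 1937 = (-1738 - 25*(-20)) + 1937 = (-1738 + 500) + 1937 = -1238 + 1937 = 699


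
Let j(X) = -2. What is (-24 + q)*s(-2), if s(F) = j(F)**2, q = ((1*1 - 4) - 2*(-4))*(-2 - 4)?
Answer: -216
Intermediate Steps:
q = -30 (q = ((1 - 4) + 8)*(-6) = (-3 + 8)*(-6) = 5*(-6) = -30)
s(F) = 4 (s(F) = (-2)**2 = 4)
(-24 + q)*s(-2) = (-24 - 30)*4 = -54*4 = -216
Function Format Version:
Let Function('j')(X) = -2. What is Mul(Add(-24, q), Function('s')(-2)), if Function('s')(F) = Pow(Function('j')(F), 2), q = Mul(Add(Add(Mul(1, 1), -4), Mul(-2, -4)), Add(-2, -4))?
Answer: -216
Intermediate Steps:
q = -30 (q = Mul(Add(Add(1, -4), 8), -6) = Mul(Add(-3, 8), -6) = Mul(5, -6) = -30)
Function('s')(F) = 4 (Function('s')(F) = Pow(-2, 2) = 4)
Mul(Add(-24, q), Function('s')(-2)) = Mul(Add(-24, -30), 4) = Mul(-54, 4) = -216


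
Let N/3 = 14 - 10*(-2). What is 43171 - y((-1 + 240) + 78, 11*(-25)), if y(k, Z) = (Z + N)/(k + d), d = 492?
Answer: 34925512/809 ≈ 43171.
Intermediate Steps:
N = 102 (N = 3*(14 - 10*(-2)) = 3*(14 + 20) = 3*34 = 102)
y(k, Z) = (102 + Z)/(492 + k) (y(k, Z) = (Z + 102)/(k + 492) = (102 + Z)/(492 + k))
43171 - y((-1 + 240) + 78, 11*(-25)) = 43171 - (102 + 11*(-25))/(492 + ((-1 + 240) + 78)) = 43171 - (102 - 275)/(492 + (239 + 78)) = 43171 - (-173)/(492 + 317) = 43171 - (-173)/809 = 43171 - 1*(-173/809) = 43171 + 173/809 = 34925512/809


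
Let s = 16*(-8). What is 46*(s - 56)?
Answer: -8464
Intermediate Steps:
s = -128
46*(s - 56) = 46*(-128 - 56) = 46*(-184) = -8464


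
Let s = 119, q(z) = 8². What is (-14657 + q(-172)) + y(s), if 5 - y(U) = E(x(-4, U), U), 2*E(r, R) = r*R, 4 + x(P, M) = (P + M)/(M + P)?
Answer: -28819/2 ≈ -14410.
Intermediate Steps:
q(z) = 64
x(P, M) = -3 (x(P, M) = -4 + (P + M)/(M + P) = -4 + (M + P)/(M + P) = -4 + 1 = -3)
E(r, R) = R*r/2 (E(r, R) = (r*R)/2 = (R*r)/2 = R*r/2)
y(U) = 5 + 3*U/2 (y(U) = 5 - U*(-3)/2 = 5 - (-3)*U/2 = 5 + 3*U/2)
(-14657 + q(-172)) + y(s) = (-14657 + 64) + (5 + (3/2)*119) = -14593 + (5 + 357/2) = -14593 + 367/2 = -28819/2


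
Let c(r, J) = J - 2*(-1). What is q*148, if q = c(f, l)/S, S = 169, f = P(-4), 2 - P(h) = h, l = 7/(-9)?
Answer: 1628/1521 ≈ 1.0703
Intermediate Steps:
l = -7/9 (l = 7*(-1/9) = -7/9 ≈ -0.77778)
P(h) = 2 - h
f = 6 (f = 2 - 1*(-4) = 2 + 4 = 6)
c(r, J) = 2 + J (c(r, J) = J + 2 = 2 + J)
q = 11/1521 (q = (2 - 7/9)/169 = (11/9)*(1/169) = 11/1521 ≈ 0.0072321)
q*148 = (11/1521)*148 = 1628/1521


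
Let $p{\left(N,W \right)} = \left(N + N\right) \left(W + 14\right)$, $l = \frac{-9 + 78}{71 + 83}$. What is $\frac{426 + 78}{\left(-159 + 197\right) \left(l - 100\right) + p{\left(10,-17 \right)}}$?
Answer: $- \frac{38808}{295909} \approx -0.13115$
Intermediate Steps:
$l = \frac{69}{154} \approx 0.44805$
$p{\left(N,W \right)} = 2 N \left(14 + W\right)$
$\frac{426 + 78}{\left(-159 + 197\right) \left(l - 100\right) + p{\left(10,-17 \right)}} = \frac{426 + 78}{\left(-159 + 197\right) \left(\frac{69}{154} - 100\right) + 2 \cdot 10 \left(14 - 17\right)} = \frac{504}{38 \left(- \frac{15331}{154}\right) + 2 \cdot 10 \left(-3\right)} = \frac{504}{- \frac{291289}{77} - 60} = \frac{504}{- \frac{295909}{77}} = 504 \left(- \frac{77}{295909}\right) = - \frac{38808}{295909}$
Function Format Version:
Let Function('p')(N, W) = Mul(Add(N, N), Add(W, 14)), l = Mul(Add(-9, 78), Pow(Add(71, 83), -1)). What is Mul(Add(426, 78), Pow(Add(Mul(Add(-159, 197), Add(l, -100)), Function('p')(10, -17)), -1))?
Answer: Rational(-38808, 295909) ≈ -0.13115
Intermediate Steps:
l = Rational(69, 154) (l = Mul(69, Pow(154, -1)) = Mul(69, Rational(1, 154)) = Rational(69, 154) ≈ 0.44805)
Function('p')(N, W) = Mul(2, N, Add(14, W)) (Function('p')(N, W) = Mul(Mul(2, N), Add(14, W)) = Mul(2, N, Add(14, W)))
Mul(Add(426, 78), Pow(Add(Mul(Add(-159, 197), Add(l, -100)), Function('p')(10, -17)), -1)) = Mul(Add(426, 78), Pow(Add(Mul(Add(-159, 197), Add(Rational(69, 154), -100)), Mul(2, 10, Add(14, -17))), -1)) = Mul(504, Pow(Add(Mul(38, Rational(-15331, 154)), Mul(2, 10, -3)), -1)) = Mul(504, Pow(Add(Rational(-291289, 77), -60), -1)) = Mul(504, Pow(Rational(-295909, 77), -1)) = Mul(504, Rational(-77, 295909)) = Rational(-38808, 295909)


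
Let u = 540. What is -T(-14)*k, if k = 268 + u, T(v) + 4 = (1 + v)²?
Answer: -133320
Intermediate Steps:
T(v) = -4 + (1 + v)²
k = 808 (k = 268 + 540 = 808)
-T(-14)*k = -(-4 + (1 - 14)²)*808 = -(-4 + (-13)²)*808 = -(-4 + 169)*808 = -165*808 = -1*133320 = -133320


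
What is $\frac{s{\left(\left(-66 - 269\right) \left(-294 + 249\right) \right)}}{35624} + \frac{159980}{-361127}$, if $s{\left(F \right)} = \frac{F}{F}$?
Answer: $- \frac{5698766393}{12864788248} \approx -0.44297$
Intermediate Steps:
$s{\left(F \right)} = 1$
$\frac{s{\left(\left(-66 - 269\right) \left(-294 + 249\right) \right)}}{35624} + \frac{159980}{-361127} = 1 \cdot \frac{1}{35624} + \frac{159980}{-361127} = 1 \cdot \frac{1}{35624} + 159980 \left(- \frac{1}{361127}\right) = \frac{1}{35624} - \frac{159980}{361127} = - \frac{5698766393}{12864788248}$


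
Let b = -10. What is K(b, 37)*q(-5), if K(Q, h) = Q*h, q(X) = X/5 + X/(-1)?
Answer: -1480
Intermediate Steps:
q(X) = -4*X/5 (q(X) = X*(1/5) + X*(-1) = X/5 - X = -4*X/5)
K(b, 37)*q(-5) = (-10*37)*(-4/5*(-5)) = -370*4 = -1480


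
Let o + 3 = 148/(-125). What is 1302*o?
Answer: -680946/125 ≈ -5447.6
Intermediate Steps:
o = -523/125 (o = -3 + 148/(-125) = -3 + 148*(-1/125) = -3 - 148/125 = -523/125 ≈ -4.1840)
1302*o = 1302*(-523/125) = -680946/125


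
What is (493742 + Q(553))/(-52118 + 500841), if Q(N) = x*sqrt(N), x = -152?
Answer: 493742/448723 - 8*sqrt(553)/23617 ≈ 1.0924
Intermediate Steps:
Q(N) = -152*sqrt(N)
(493742 + Q(553))/(-52118 + 500841) = (493742 - 152*sqrt(553))/(-52118 + 500841) = (493742 - 152*sqrt(553))/448723 = (493742 - 152*sqrt(553))*(1/448723) = 493742/448723 - 8*sqrt(553)/23617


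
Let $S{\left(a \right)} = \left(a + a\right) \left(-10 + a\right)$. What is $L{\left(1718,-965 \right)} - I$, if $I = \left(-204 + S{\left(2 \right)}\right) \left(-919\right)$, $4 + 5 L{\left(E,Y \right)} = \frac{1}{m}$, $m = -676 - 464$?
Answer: $- \frac{1236243361}{5700} \approx -2.1688 \cdot 10^{5}$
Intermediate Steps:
$m = -1140$ ($m = -676 - 464 = -1140$)
$L{\left(E,Y \right)} = - \frac{4561}{5700}$ ($L{\left(E,Y \right)} = - \frac{4}{5} + \frac{1}{5 \left(-1140\right)} = - \frac{4}{5} + \frac{1}{5} \left(- \frac{1}{1140}\right) = - \frac{4}{5} - \frac{1}{5700} = - \frac{4561}{5700}$)
$S{\left(a \right)} = 2 a \left(-10 + a\right)$
$I = 216884$ ($I = \left(-204 + 2 \cdot 2 \left(-10 + 2\right)\right) \left(-919\right) = \left(-204 + 2 \cdot 2 \left(-8\right)\right) \left(-919\right) = \left(-204 - 32\right) \left(-919\right) = \left(-236\right) \left(-919\right) = 216884$)
$L{\left(1718,-965 \right)} - I = - \frac{4561}{5700} - 216884 = - \frac{1236243361}{5700}$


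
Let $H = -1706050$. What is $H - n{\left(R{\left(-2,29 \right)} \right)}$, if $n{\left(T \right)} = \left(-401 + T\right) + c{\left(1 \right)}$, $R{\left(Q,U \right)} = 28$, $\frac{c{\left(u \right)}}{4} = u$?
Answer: $-1705681$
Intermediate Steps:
$c{\left(u \right)} = 4 u$
$n{\left(T \right)} = -397 + T$ ($n{\left(T \right)} = \left(-401 + T\right) + 4 \cdot 1 = \left(-401 + T\right) + 4 = -397 + T$)
$H - n{\left(R{\left(-2,29 \right)} \right)} = -1706050 - \left(-397 + 28\right) = -1706050 - -369 = -1706050 + 369 = -1705681$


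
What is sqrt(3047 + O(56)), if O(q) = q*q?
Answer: 3*sqrt(687) ≈ 78.632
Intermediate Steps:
O(q) = q**2
sqrt(3047 + O(56)) = sqrt(3047 + 56**2) = sqrt(3047 + 3136) = sqrt(6183) = 3*sqrt(687)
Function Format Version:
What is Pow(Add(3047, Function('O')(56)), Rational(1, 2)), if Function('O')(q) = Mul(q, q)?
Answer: Mul(3, Pow(687, Rational(1, 2))) ≈ 78.632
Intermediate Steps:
Function('O')(q) = Pow(q, 2)
Pow(Add(3047, Function('O')(56)), Rational(1, 2)) = Pow(Add(3047, Pow(56, 2)), Rational(1, 2)) = Pow(Add(3047, 3136), Rational(1, 2)) = Pow(6183, Rational(1, 2)) = Mul(3, Pow(687, Rational(1, 2)))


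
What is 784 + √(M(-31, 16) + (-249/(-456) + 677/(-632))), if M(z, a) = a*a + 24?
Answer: 784 + √2518628467/3002 ≈ 800.72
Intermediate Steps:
M(z, a) = 24 + a² (M(z, a) = a² + 24 = 24 + a²)
784 + √(M(-31, 16) + (-249/(-456) + 677/(-632))) = 784 + √((24 + 16²) + (-249/(-456) + 677/(-632))) = 784 + √((24 + 256) + (-249*(-1/456) + 677*(-1/632))) = 784 + √(280 + (83/152 - 677/632)) = 784 + √(280 - 3153/6004) = 784 + √(1677967/6004) = 784 + √2518628467/3002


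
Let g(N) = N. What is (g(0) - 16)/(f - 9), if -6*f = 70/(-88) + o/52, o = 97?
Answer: 4576/2625 ≈ 1.7432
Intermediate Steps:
f = -51/286 (f = -(70/(-88) + 97/52)/6 = -(70*(-1/88) + 97*(1/52))/6 = -(-35/44 + 97/52)/6 = -⅙*153/143 = -51/286 ≈ -0.17832)
(g(0) - 16)/(f - 9) = (0 - 16)/(-51/286 - 9) = -16/(-2625/286) = -16*(-286/2625) = 4576/2625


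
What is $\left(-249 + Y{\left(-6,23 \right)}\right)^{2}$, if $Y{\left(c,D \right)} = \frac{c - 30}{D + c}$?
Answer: $\frac{18224361}{289} \approx 63060.0$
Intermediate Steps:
$Y{\left(c,D \right)} = \frac{-30 + c}{D + c}$ ($Y{\left(c,D \right)} = \frac{c - 30}{D + c} = \frac{-30 + c}{D + c}$)
$\left(-249 + Y{\left(-6,23 \right)}\right)^{2} = \left(-249 + \frac{-30 - 6}{23 - 6}\right)^{2} = \left(-249 + \frac{1}{17} \left(-36\right)\right)^{2} = \left(-249 - \frac{36}{17}\right)^{2} = \left(- \frac{4269}{17}\right)^{2} = \frac{18224361}{289}$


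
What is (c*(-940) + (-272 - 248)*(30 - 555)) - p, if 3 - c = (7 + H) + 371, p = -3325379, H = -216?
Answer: 3747839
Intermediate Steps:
c = -159 (c = 3 - ((7 - 216) + 371) = 3 - (-209 + 371) = 3 - 1*162 = 3 - 162 = -159)
(c*(-940) + (-272 - 248)*(30 - 555)) - p = (-159*(-940) + (-272 - 248)*(30 - 555)) - 1*(-3325379) = (149460 - 520*(-525)) + 3325379 = (149460 + 273000) + 3325379 = 422460 + 3325379 = 3747839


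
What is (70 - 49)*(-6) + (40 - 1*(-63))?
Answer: -23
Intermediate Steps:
(70 - 49)*(-6) + (40 - 1*(-63)) = 21*(-6) + (40 + 63) = -126 + 103 = -23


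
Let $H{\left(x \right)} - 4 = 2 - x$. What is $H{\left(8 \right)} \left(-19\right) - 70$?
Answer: $-32$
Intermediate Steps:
$H{\left(x \right)} = 6 - x$ ($H{\left(x \right)} = 4 - \left(-2 + x\right) = 6 - x$)
$H{\left(8 \right)} \left(-19\right) - 70 = \left(6 - 8\right) \left(-19\right) - 70 = \left(-2\right) \left(-19\right) - 70 = 38 - 70 = -32$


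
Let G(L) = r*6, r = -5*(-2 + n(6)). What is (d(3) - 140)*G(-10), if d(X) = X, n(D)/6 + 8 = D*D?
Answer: 682260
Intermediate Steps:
n(D) = -48 + 6*D**2 (n(D) = -48 + 6*(D*D) = -48 + 6*D**2)
r = -830 (r = -5*(-2 + (-48 + 6*6**2)) = -5*(-2 + (-48 + 6*36)) = -5*(-2 + (-48 + 216)) = -5*(-2 + 168) = -5*166 = -830)
G(L) = -4980 (G(L) = -830*6 = -4980)
(d(3) - 140)*G(-10) = (3 - 140)*(-4980) = -137*(-4980) = 682260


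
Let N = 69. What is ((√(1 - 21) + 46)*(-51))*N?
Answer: -161874 - 7038*I*√5 ≈ -1.6187e+5 - 15737.0*I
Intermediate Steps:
((√(1 - 21) + 46)*(-51))*N = ((√(1 - 21) + 46)*(-51))*69 = ((√(-20) + 46)*(-51))*69 = ((2*I*√5 + 46)*(-51))*69 = ((46 + 2*I*√5)*(-51))*69 = (-2346 - 102*I*√5)*69 = -161874 - 7038*I*√5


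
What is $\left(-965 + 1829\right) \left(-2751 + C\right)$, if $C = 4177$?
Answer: $1232064$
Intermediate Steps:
$\left(-965 + 1829\right) \left(-2751 + C\right) = \left(-965 + 1829\right) \left(-2751 + 4177\right) = 864 \cdot 1426 = 1232064$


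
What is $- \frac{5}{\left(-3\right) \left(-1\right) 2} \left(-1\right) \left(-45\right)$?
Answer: $- \frac{75}{2} \approx -37.5$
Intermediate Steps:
$- \frac{5}{\left(-3\right) \left(-1\right) 2} \left(-1\right) \left(-45\right) = - \frac{5}{3 \cdot 2} \left(-1\right) \left(-45\right) = - \frac{5}{6} \left(-1\right) \left(-45\right) = \left(-5\right) \frac{1}{6} \left(-1\right) \left(-45\right) = \left(- \frac{5}{6}\right) \left(-1\right) \left(-45\right) = \frac{5}{6} \left(-45\right) = - \frac{75}{2}$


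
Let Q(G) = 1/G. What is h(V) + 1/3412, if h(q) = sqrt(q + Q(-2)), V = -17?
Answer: 1/3412 + I*sqrt(70)/2 ≈ 0.00029308 + 4.1833*I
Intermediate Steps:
h(q) = sqrt(-1/2 + q) (h(q) = sqrt(q + 1/(-2)) = sqrt(q - 1/2) = sqrt(-1/2 + q))
h(V) + 1/3412 = sqrt(-2 + 4*(-17))/2 + 1/3412 = sqrt(-2 - 68)/2 + 1/3412 = sqrt(-70)/2 + 1/3412 = (I*sqrt(70))/2 + 1/3412 = I*sqrt(70)/2 + 1/3412 = 1/3412 + I*sqrt(70)/2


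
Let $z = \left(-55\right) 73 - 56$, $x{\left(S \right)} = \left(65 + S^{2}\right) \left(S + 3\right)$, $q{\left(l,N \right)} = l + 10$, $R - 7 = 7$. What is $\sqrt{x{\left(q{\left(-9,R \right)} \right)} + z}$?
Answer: $9 i \sqrt{47} \approx 61.701 i$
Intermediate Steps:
$R = 14$ ($R = 7 + 7 = 14$)
$q{\left(l,N \right)} = 10 + l$
$x{\left(S \right)} = \left(3 + S\right) \left(65 + S^{2}\right)$ ($x{\left(S \right)} = \left(65 + S^{2}\right) \left(3 + S\right) = \left(3 + S\right) \left(65 + S^{2}\right)$)
$z = -4071$ ($z = -4015 - 56 = -4071$)
$\sqrt{x{\left(q{\left(-9,R \right)} \right)} + z} = \sqrt{\left(195 + \left(10 - 9\right)^{3} + 3 \left(10 - 9\right)^{2} + 65 \left(10 - 9\right)\right) - 4071} = \sqrt{\left(195 + 1^{3} + 3 \cdot 1^{2} + 65 \cdot 1\right) - 4071} = \sqrt{\left(195 + 1 + 3 \cdot 1 + 65\right) - 4071} = \sqrt{\left(195 + 1 + 3 + 65\right) - 4071} = \sqrt{264 - 4071} = \sqrt{-3807} = 9 i \sqrt{47}$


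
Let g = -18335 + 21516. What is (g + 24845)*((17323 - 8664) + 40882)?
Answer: 1388436066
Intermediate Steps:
g = 3181
(g + 24845)*((17323 - 8664) + 40882) = (3181 + 24845)*((17323 - 8664) + 40882) = 28026*(8659 + 40882) = 28026*49541 = 1388436066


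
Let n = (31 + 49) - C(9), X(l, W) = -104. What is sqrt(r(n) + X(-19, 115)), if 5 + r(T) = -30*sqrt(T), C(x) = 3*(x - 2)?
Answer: sqrt(-109 - 30*sqrt(59)) ≈ 18.424*I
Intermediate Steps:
C(x) = -6 + 3*x (C(x) = 3*(-2 + x) = -6 + 3*x)
n = 59 (n = (31 + 49) - (-6 + 3*9) = 80 - (-6 + 27) = 80 - 1*21 = 80 - 21 = 59)
r(T) = -5 - 30*sqrt(T)
sqrt(r(n) + X(-19, 115)) = sqrt((-5 - 30*sqrt(59)) - 104) = sqrt(-109 - 30*sqrt(59))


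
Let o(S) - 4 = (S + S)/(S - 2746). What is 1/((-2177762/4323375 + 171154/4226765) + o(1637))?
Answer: 4053148831249875/2369331640612826 ≈ 1.7107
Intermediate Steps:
o(S) = 4 + 2*S/(-2746 + S) (o(S) = 4 + (S + S)/(S - 2746) = 4 + (2*S)/(-2746 + S) = 4 + 2*S/(-2746 + S))
1/((-2177762/4323375 + 171154/4226765) + o(1637)) = 1/((-2177762/4323375 + 171154/4226765) + 2*(-5492 + 3*1637)/(-2746 + 1637)) = 1/((-2177762*1/4323375 + 171154*(1/4226765)) + 2*(-5492 + 4911)/(-1109)) = 1/((-2177762/4323375 + 171154/4226765) + 2*(-1/1109)*(-581)) = 1/(-1692985055036/3654778026375 + 1162/1109) = 1/(2369331640612826/4053148831249875) = 4053148831249875/2369331640612826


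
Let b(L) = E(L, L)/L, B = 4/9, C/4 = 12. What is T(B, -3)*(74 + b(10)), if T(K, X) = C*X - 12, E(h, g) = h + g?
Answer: -11856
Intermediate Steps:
C = 48 (C = 4*12 = 48)
B = 4/9 (B = 4*(⅑) = 4/9 ≈ 0.44444)
E(h, g) = g + h
T(K, X) = -12 + 48*X (T(K, X) = 48*X - 12 = -12 + 48*X)
b(L) = 2 (b(L) = (L + L)/L = (2*L)/L = 2)
T(B, -3)*(74 + b(10)) = (-12 + 48*(-3))*(74 + 2) = (-12 - 144)*76 = -156*76 = -11856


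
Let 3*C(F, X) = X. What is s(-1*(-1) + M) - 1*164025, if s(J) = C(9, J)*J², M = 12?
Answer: -489878/3 ≈ -1.6329e+5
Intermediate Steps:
C(F, X) = X/3
s(J) = J³/3 (s(J) = (J/3)*J² = J³/3)
s(-1*(-1) + M) - 1*164025 = (-1*(-1) + 12)³/3 - 1*164025 = (1 + 12)³/3 - 164025 = (⅓)*13³ - 164025 = (⅓)*2197 - 164025 = 2197/3 - 164025 = -489878/3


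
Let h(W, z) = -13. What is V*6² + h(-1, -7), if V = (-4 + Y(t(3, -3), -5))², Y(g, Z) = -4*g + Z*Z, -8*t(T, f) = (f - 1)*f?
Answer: 26231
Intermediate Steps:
t(T, f) = -f*(-1 + f)/8 (t(T, f) = -(f - 1)*f/8 = -(-1 + f)*f/8 = -f*(-1 + f)/8)
Y(g, Z) = Z² - 4*g (Y(g, Z) = -4*g + Z² = Z² - 4*g)
V = 729 (V = (-4 + ((-5)² - (-3)*(1 - 1*(-3))/2))² = (-4 + (25 - (-3)*(1 + 3)/2))² = (-4 + (25 - (-3)*4/2))² = (-4 + (25 - 4*(-3/2)))² = (-4 + (25 + 6))² = (-4 + 31)² = 27² = 729)
V*6² + h(-1, -7) = 729*6² - 13 = 729*36 - 13 = 26244 - 13 = 26231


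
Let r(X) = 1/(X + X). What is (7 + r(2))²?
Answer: 841/16 ≈ 52.563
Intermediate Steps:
r(X) = 1/(2*X)
(7 + r(2))² = (7 + (½)/2)² = (7 + (½)*(½))² = (7 + ¼)² = (29/4)² = 841/16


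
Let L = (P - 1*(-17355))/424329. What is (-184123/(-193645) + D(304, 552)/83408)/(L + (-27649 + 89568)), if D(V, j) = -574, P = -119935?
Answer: 3234697934685933/212182201823737422680 ≈ 1.5245e-5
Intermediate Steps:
L = -102580/424329 (L = (-119935 - 1*(-17355))/424329 = (-119935 + 17355)*(1/424329) = -102580*1/424329 = -102580/424329 ≈ -0.24175)
(-184123/(-193645) + D(304, 552)/83408)/(L + (-27649 + 89568)) = (-184123/(-193645) - 574/83408)/(-102580/424329 + (-27649 + 89568)) = (-184123*(-1/193645) - 574*1/83408)/(-102580/424329 + 61919) = (184123/193645 - 287/41704)/(26273924771/424329) = (7623089477/8075771080)*(424329/26273924771) = 3234697934685933/212182201823737422680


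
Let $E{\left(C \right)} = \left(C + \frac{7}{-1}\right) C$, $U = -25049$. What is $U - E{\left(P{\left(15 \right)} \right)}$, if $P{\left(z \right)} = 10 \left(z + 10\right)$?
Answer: $-85799$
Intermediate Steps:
$P{\left(z \right)} = 100 + 10 z$ ($P{\left(z \right)} = 10 \left(10 + z\right) = 100 + 10 z$)
$E{\left(C \right)} = C \left(-7 + C\right)$ ($E{\left(C \right)} = \left(C + 7 \left(-1\right)\right) C = \left(C - 7\right) C = \left(-7 + C\right) C = C \left(-7 + C\right)$)
$U - E{\left(P{\left(15 \right)} \right)} = -25049 - \left(100 + 10 \cdot 15\right) \left(-7 + \left(100 + 10 \cdot 15\right)\right) = -25049 - \left(100 + 150\right) \left(-7 + \left(100 + 150\right)\right) = -25049 - 250 \left(-7 + 250\right) = -25049 - 250 \cdot 243 = -25049 - 60750 = -85799$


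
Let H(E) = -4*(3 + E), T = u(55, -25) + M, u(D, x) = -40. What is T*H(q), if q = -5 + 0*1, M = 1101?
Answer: 8488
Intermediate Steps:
q = -5 (q = -5 + 0 = -5)
T = 1061 (T = -40 + 1101 = 1061)
H(E) = -12 - 4*E
T*H(q) = 1061*(-12 - 4*(-5)) = 1061*(-12 + 20) = 1061*8 = 8488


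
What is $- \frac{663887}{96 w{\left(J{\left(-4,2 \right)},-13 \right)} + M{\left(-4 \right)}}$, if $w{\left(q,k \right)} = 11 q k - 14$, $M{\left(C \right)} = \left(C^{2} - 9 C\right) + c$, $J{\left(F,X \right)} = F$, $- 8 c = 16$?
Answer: $- \frac{663887}{53618} \approx -12.382$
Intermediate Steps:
$c = -2$ ($c = \left(- \frac{1}{8}\right) 16 = -2$)
$M{\left(C \right)} = -2 + C^{2} - 9 C$ ($M{\left(C \right)} = \left(C^{2} - 9 C\right) - 2 = -2 + C^{2} - 9 C$)
$w{\left(q,k \right)} = -14 + 11 k q$ ($w{\left(q,k \right)} = 11 k q - 14 = -14 + 11 k q$)
$- \frac{663887}{96 w{\left(J{\left(-4,2 \right)},-13 \right)} + M{\left(-4 \right)}} = - \frac{663887}{96 \left(-14 + 11 \left(-13\right) \left(-4\right)\right) - \left(-34 - 16\right)} = - \frac{663887}{96 \left(-14 + 572\right) + \left(-2 + 16 + 36\right)} = - \frac{663887}{96 \cdot 558 + 50} = - \frac{663887}{53568 + 50} = - \frac{663887}{53618}$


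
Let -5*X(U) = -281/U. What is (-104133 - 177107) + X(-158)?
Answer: -222179881/790 ≈ -2.8124e+5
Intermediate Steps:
X(U) = 281/(5*U) (X(U) = -(-281)/(5*U) = 281/(5*U))
(-104133 - 177107) + X(-158) = (-104133 - 177107) + (281/5)/(-158) = -281240 + (281/5)*(-1/158) = -281240 - 281/790 = -222179881/790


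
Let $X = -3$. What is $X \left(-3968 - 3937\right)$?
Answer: $23715$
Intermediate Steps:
$X \left(-3968 - 3937\right) = - 3 \left(-3968 - 3937\right) = \left(-3\right) \left(-7905\right) = 23715$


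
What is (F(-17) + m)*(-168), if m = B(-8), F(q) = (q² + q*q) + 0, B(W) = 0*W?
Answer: -97104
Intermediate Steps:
B(W) = 0
F(q) = 2*q² (F(q) = (q² + q²) + 0 = 2*q² + 0 = 2*q²)
m = 0
(F(-17) + m)*(-168) = (2*(-17)² + 0)*(-168) = (2*289 + 0)*(-168) = (578 + 0)*(-168) = 578*(-168) = -97104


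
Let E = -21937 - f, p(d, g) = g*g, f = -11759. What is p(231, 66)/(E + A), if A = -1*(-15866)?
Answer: 121/158 ≈ 0.76582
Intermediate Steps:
p(d, g) = g²
A = 15866
E = -10178 (E = -21937 - 1*(-11759) = -21937 + 11759 = -10178)
p(231, 66)/(E + A) = 66²/(-10178 + 15866) = 4356/5688 = 4356*(1/5688) = 121/158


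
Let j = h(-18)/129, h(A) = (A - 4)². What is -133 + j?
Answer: -16673/129 ≈ -129.25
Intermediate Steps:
h(A) = (-4 + A)²
j = 484/129 (j = (-4 - 18)²/129 = (-22)²*(1/129) = 484*(1/129) = 484/129 ≈ 3.7519)
-133 + j = -133 + 484/129 = -16673/129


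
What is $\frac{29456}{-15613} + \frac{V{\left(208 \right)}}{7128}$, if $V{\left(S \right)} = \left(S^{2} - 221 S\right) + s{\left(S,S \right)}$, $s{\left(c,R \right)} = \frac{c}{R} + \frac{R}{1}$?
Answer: $- \frac{248916803}{111289464} \approx -2.2367$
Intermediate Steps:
$s{\left(c,R \right)} = R + \frac{c}{R}$ ($s{\left(c,R \right)} = \frac{c}{R} + R 1 = \frac{c}{R} + R = R + \frac{c}{R}$)
$V{\left(S \right)} = 1 + S^{2} - 220 S$ ($V{\left(S \right)} = \left(S^{2} - 221 S\right) + \left(S + \frac{S}{S}\right) = \left(S^{2} - 221 S\right) + \left(S + 1\right) = \left(S^{2} - 221 S\right) + \left(1 + S\right) = 1 + S^{2} - 220 S$)
$\frac{29456}{-15613} + \frac{V{\left(208 \right)}}{7128} = \frac{29456}{-15613} + \frac{1 + 208^{2} - 45760}{7128} = 29456 \left(- \frac{1}{15613}\right) + \left(1 + 43264 - 45760\right) \frac{1}{7128} = - \frac{29456}{15613} - \frac{2495}{7128} = - \frac{248916803}{111289464}$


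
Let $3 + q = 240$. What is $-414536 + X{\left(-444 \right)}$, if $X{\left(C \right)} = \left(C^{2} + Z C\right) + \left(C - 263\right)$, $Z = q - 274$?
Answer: $-201679$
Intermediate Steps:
$q = 237$ ($q = -3 + 240 = 237$)
$Z = -37$ ($Z = 237 - 274 = -37$)
$X{\left(C \right)} = -263 + C^{2} - 36 C$ ($X{\left(C \right)} = \left(C^{2} - 37 C\right) + \left(C - 263\right) = \left(C^{2} - 37 C\right) + \left(-263 + C\right) = -263 + C^{2} - 36 C$)
$-414536 + X{\left(-444 \right)} = -414536 - \left(-15721 - 197136\right) = -414536 + \left(-263 + 197136 + 15984\right) = -414536 + 212857 = -201679$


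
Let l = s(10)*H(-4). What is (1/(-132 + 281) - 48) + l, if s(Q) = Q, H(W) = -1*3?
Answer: -11621/149 ≈ -77.993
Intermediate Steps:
H(W) = -3
l = -30 (l = 10*(-3) = -30)
(1/(-132 + 281) - 48) + l = (1/(-132 + 281) - 48) - 30 = (1/149 - 48) - 30 = -7151/149 - 30 = -11621/149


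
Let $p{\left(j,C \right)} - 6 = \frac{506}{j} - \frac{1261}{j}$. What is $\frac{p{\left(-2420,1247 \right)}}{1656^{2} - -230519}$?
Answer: $\frac{611}{287772364} \approx 2.1232 \cdot 10^{-6}$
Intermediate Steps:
$p{\left(j,C \right)} = 6 - \frac{755}{j}$ ($p{\left(j,C \right)} = 6 + \left(\frac{506}{j} - \frac{1261}{j}\right) = 6 - \frac{755}{j}$)
$\frac{p{\left(-2420,1247 \right)}}{1656^{2} - -230519} = \frac{6 - \frac{755}{-2420}}{1656^{2} - -230519} = \frac{6 - - \frac{151}{484}}{2742336 + 230519} = \frac{6 + \frac{151}{484}}{2972855} = \frac{3055}{484} \cdot \frac{1}{2972855} = \frac{611}{287772364}$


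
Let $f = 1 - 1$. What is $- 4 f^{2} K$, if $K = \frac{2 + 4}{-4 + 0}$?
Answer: $0$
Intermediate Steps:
$K = - \frac{3}{2}$ ($K = \frac{6}{-4} = 6 \left(- \frac{1}{4}\right) = - \frac{3}{2} \approx -1.5$)
$f = 0$
$- 4 f^{2} K = - 4 \cdot 0^{2} \left(- \frac{3}{2}\right) = \left(-4\right) 0 \left(- \frac{3}{2}\right) = 0 \left(- \frac{3}{2}\right) = 0$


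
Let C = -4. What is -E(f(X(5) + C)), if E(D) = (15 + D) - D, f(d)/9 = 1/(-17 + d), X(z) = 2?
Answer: -15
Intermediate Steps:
f(d) = 9/(-17 + d)
E(D) = 15
-E(f(X(5) + C)) = -1*15 = -15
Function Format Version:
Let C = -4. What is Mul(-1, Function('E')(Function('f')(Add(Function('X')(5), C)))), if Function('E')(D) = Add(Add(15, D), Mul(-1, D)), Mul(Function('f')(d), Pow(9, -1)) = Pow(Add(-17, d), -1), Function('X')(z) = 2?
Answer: -15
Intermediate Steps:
Function('f')(d) = Mul(9, Pow(Add(-17, d), -1))
Function('E')(D) = 15
Mul(-1, Function('E')(Function('f')(Add(Function('X')(5), C)))) = Mul(-1, 15) = -15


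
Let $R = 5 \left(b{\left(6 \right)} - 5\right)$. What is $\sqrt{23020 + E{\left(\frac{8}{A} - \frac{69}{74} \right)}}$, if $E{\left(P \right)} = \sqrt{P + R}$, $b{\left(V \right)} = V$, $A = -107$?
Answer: $\frac{\sqrt{1443232546480 + 7918 \sqrt{250327570}}}{7918} \approx 151.73$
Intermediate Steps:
$R = 5$ ($R = 5 \left(6 - 5\right) = 5 \cdot 1 = 5$)
$E{\left(P \right)} = \sqrt{5 + P}$ ($E{\left(P \right)} = \sqrt{P + 5} = \sqrt{5 + P}$)
$\sqrt{23020 + E{\left(\frac{8}{A} - \frac{69}{74} \right)}} = \sqrt{23020 + \sqrt{5 + \left(\frac{8}{-107} - \frac{69}{74}\right)}} = \sqrt{23020 + \sqrt{5 + \left(8 \left(- \frac{1}{107}\right) - \frac{69}{74}\right)}} = \sqrt{23020 + \sqrt{5 - \frac{7975}{7918}}} = \sqrt{23020 + \sqrt{\frac{31615}{7918}}} = \sqrt{23020 + \frac{\sqrt{250327570}}{7918}}$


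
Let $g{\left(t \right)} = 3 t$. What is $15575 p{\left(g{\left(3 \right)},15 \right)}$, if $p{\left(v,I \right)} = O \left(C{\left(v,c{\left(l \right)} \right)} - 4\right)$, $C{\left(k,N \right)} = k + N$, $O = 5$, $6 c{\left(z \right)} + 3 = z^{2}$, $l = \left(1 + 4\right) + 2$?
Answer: $\frac{2959250}{3} \approx 9.8642 \cdot 10^{5}$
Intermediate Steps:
$l = 7$ ($l = 5 + 2 = 7$)
$c{\left(z \right)} = - \frac{1}{2} + \frac{z^{2}}{6}$
$C{\left(k,N \right)} = N + k$
$p{\left(v,I \right)} = \frac{55}{3} + 5 v$ ($p{\left(v,I \right)} = 5 \left(\left(\left(- \frac{1}{2} + \frac{7^{2}}{6}\right) + v\right) - 4\right) = 5 \left(\left(\left(- \frac{1}{2} + \frac{1}{6} \cdot 49\right) + v\right) - 4\right) = 5 \left(\left(\left(- \frac{1}{2} + \frac{49}{6}\right) + v\right) - 4\right) = 5 \left(\left(\frac{23}{3} + v\right) - 4\right) = 5 \left(\frac{11}{3} + v\right) = \frac{55}{3} + 5 v$)
$15575 p{\left(g{\left(3 \right)},15 \right)} = 15575 \left(\frac{55}{3} + 5 \cdot 3 \cdot 3\right) = 15575 \left(\frac{55}{3} + 5 \cdot 9\right) = 15575 \left(\frac{55}{3} + 45\right) = 15575 \cdot \frac{190}{3} = \frac{2959250}{3}$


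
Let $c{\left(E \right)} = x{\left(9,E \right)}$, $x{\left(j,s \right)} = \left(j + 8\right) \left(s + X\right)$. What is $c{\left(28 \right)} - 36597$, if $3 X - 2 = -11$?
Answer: $-36172$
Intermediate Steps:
$X = -3$ ($X = \frac{2}{3} + \frac{1}{3} \left(-11\right) = \frac{2}{3} - \frac{11}{3} = -3$)
$x{\left(j,s \right)} = \left(-3 + s\right) \left(8 + j\right)$ ($x{\left(j,s \right)} = \left(j + 8\right) \left(s - 3\right) = \left(8 + j\right) \left(-3 + s\right) = \left(-3 + s\right) \left(8 + j\right)$)
$c{\left(E \right)} = -51 + 17 E$ ($c{\left(E \right)} = -24 - 27 + 8 E + 9 E = -51 + 17 E$)
$c{\left(28 \right)} - 36597 = \left(-51 + 17 \cdot 28\right) - 36597 = \left(-51 + 476\right) - 36597 = 425 - 36597 = -36172$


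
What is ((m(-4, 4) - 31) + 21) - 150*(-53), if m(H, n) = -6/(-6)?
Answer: 7941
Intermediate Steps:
m(H, n) = 1 (m(H, n) = -6*(-⅙) = 1)
((m(-4, 4) - 31) + 21) - 150*(-53) = ((1 - 31) + 21) - 150*(-53) = (-30 + 21) + 7950 = -9 + 7950 = 7941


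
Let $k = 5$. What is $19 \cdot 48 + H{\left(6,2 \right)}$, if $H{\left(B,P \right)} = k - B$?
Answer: $911$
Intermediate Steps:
$H{\left(B,P \right)} = 5 - B$
$19 \cdot 48 + H{\left(6,2 \right)} = 19 \cdot 48 + \left(5 - 6\right) = 912 + \left(5 - 6\right) = 912 - 1 = 911$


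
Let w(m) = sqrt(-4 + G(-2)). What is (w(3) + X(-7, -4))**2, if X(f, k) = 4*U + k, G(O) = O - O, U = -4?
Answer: 396 - 80*I ≈ 396.0 - 80.0*I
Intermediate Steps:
G(O) = 0
w(m) = 2*I (w(m) = sqrt(-4 + 0) = sqrt(-4) = 2*I)
X(f, k) = -16 + k (X(f, k) = 4*(-4) + k = -16 + k)
(w(3) + X(-7, -4))**2 = (2*I + (-16 - 4))**2 = (2*I - 20)**2 = (-20 + 2*I)**2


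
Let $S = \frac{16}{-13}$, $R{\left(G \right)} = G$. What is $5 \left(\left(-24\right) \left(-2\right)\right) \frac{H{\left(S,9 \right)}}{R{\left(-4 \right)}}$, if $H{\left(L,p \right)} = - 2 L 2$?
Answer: $- \frac{3840}{13} \approx -295.38$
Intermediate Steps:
$S = - \frac{16}{13}$ ($S = 16 \left(- \frac{1}{13}\right) = - \frac{16}{13} \approx -1.2308$)
$H{\left(L,p \right)} = - 4 L$
$5 \left(\left(-24\right) \left(-2\right)\right) \frac{H{\left(S,9 \right)}}{R{\left(-4 \right)}} = 5 \left(\left(-24\right) \left(-2\right)\right) \frac{\left(-4\right) \left(- \frac{16}{13}\right)}{-4} = 5 \cdot 48 \cdot \frac{64}{13} \left(- \frac{1}{4}\right) = 240 \left(- \frac{16}{13}\right) = - \frac{3840}{13}$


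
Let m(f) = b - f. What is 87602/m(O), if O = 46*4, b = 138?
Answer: -43801/23 ≈ -1904.4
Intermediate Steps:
O = 184
m(f) = 138 - f
87602/m(O) = 87602/(138 - 1*184) = 87602/(138 - 184) = 87602/(-46) = 87602*(-1/46) = -43801/23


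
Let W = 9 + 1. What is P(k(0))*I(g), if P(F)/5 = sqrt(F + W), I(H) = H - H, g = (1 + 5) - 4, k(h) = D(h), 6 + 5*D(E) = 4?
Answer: 0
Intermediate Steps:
W = 10
D(E) = -2/5 (D(E) = -6/5 + (1/5)*4 = -6/5 + 4/5 = -2/5)
k(h) = -2/5
g = 2 (g = 6 - 4 = 2)
I(H) = 0
P(F) = 5*sqrt(10 + F) (P(F) = 5*sqrt(F + 10) = 5*sqrt(10 + F))
P(k(0))*I(g) = (5*sqrt(10 - 2/5))*0 = (5*sqrt(48/5))*0 = (5*(4*sqrt(15)/5))*0 = (4*sqrt(15))*0 = 0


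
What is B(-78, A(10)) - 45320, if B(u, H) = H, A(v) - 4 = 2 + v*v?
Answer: -45214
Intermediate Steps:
A(v) = 6 + v² (A(v) = 4 + (2 + v*v) = 4 + (2 + v²) = 6 + v²)
B(-78, A(10)) - 45320 = (6 + 10²) - 45320 = (6 + 100) - 45320 = 106 - 45320 = -45214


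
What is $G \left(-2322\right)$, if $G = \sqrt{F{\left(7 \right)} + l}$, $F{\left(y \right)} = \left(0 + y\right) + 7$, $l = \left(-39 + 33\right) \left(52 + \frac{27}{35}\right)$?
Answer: $- \frac{9288 i \sqrt{23170}}{35} \approx - 40394.0 i$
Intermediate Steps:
$l = - \frac{11082}{35}$ ($l = - 6 \left(52 + 27 \cdot \frac{1}{35}\right) = - 6 \left(52 + \frac{27}{35}\right) = \left(-6\right) \frac{1847}{35} = - \frac{11082}{35} \approx -316.63$)
$F{\left(y \right)} = 7 + y$ ($F{\left(y \right)} = y + 7 = 7 + y$)
$G = \frac{4 i \sqrt{23170}}{35}$ ($G = \sqrt{\left(7 + 7\right) - \frac{11082}{35}} = \sqrt{14 - \frac{11082}{35}} = \sqrt{- \frac{10592}{35}} = \frac{4 i \sqrt{23170}}{35} \approx 17.396 i$)
$G \left(-2322\right) = \frac{4 i \sqrt{23170}}{35} \left(-2322\right) = - \frac{9288 i \sqrt{23170}}{35}$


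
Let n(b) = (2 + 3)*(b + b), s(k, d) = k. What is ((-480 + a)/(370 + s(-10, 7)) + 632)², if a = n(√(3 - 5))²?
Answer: 32160241/81 ≈ 3.9704e+5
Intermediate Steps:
n(b) = 10*b (n(b) = 5*(2*b) = 10*b)
a = -200 (a = (10*√(3 - 5))² = (10*√(-2))² = (10*(I*√2))² = (10*I*√2)² = -200)
((-480 + a)/(370 + s(-10, 7)) + 632)² = ((-480 - 200)/(370 - 10) + 632)² = (-680/360 + 632)² = (-680*1/360 + 632)² = (-17/9 + 632)² = (5671/9)² = 32160241/81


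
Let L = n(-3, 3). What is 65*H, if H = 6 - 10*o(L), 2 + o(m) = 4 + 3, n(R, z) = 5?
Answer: -2860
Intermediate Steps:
L = 5
o(m) = 5 (o(m) = -2 + (4 + 3) = -2 + 7 = 5)
H = -44 (H = 6 - 10*5 = 6 - 50 = -44)
65*H = 65*(-44) = -2860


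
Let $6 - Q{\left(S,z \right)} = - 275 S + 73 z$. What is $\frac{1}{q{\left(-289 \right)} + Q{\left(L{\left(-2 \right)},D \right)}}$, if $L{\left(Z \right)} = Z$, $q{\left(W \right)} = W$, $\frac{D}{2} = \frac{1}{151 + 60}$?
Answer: $- \frac{211}{175909} \approx -0.0011995$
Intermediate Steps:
$D = \frac{2}{211}$ ($D = \frac{2}{151 + 60} = \frac{2}{211} \approx 0.0094787$)
$Q{\left(S,z \right)} = 6 - 73 z + 275 S$ ($Q{\left(S,z \right)} = 6 - \left(- 275 S + 73 z\right) = 6 + \left(- 73 z + 275 S\right) = 6 - 73 z + 275 S$)
$\frac{1}{q{\left(-289 \right)} + Q{\left(L{\left(-2 \right)},D \right)}} = \frac{1}{-289 + \left(6 - \frac{146}{211} + 275 \left(-2\right)\right)} = \frac{1}{-289 - \frac{114930}{211}} = \frac{1}{- \frac{175909}{211}} = - \frac{211}{175909}$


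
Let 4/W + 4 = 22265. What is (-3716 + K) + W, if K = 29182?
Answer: 566898630/22261 ≈ 25466.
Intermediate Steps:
W = 4/22261 (W = 4/(-4 + 22265) = 4/22261 ≈ 0.00017969)
(-3716 + K) + W = (-3716 + 29182) + 4/22261 = 25466 + 4/22261 = 566898630/22261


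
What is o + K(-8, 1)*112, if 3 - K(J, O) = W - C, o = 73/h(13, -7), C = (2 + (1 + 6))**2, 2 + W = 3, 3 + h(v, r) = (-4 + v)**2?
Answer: 725161/78 ≈ 9296.9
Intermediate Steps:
h(v, r) = -3 + (-4 + v)**2
W = 1 (W = -2 + 3 = 1)
C = 81 (C = (2 + 7)**2 = 9**2 = 81)
o = 73/78 (o = 73/(-3 + (-4 + 13)**2) = 73/(-3 + 9**2) = 73/(-3 + 81) = 73/78 ≈ 0.93590)
K(J, O) = 83 (K(J, O) = 3 - (1 - 1*81) = 3 - (1 - 81) = 3 - 1*(-80) = 3 + 80 = 83)
o + K(-8, 1)*112 = 73/78 + 83*112 = 73/78 + 9296 = 725161/78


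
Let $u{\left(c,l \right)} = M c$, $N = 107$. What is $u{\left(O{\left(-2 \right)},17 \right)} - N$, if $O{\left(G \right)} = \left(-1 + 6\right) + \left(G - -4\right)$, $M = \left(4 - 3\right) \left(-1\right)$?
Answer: $-114$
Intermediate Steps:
$M = -1$ ($M = 1 \left(-1\right) = -1$)
$O{\left(G \right)} = 9 + G$ ($O{\left(G \right)} = 5 + \left(G + 4\right) = 5 + \left(4 + G\right) = 9 + G$)
$u{\left(c,l \right)} = - c$
$u{\left(O{\left(-2 \right)},17 \right)} - N = - (9 - 2) - 107 = \left(-1\right) 7 - 107 = -7 - 107 = -114$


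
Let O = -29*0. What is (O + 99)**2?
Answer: 9801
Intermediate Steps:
O = 0
(O + 99)**2 = (0 + 99)**2 = 99**2 = 9801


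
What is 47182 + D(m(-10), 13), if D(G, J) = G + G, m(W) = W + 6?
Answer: 47174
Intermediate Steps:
m(W) = 6 + W
D(G, J) = 2*G
47182 + D(m(-10), 13) = 47182 + 2*(6 - 10) = 47182 + 2*(-4) = 47182 - 8 = 47174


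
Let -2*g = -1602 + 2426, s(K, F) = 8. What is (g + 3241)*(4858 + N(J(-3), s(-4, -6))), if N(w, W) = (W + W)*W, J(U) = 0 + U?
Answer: 14105394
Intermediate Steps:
J(U) = U
g = -412 (g = -(-1602 + 2426)/2 = -½*824 = -412)
N(w, W) = 2*W² (N(w, W) = (2*W)*W = 2*W²)
(g + 3241)*(4858 + N(J(-3), s(-4, -6))) = (-412 + 3241)*(4858 + 2*8²) = 2829*(4858 + 2*64) = 2829*(4858 + 128) = 2829*4986 = 14105394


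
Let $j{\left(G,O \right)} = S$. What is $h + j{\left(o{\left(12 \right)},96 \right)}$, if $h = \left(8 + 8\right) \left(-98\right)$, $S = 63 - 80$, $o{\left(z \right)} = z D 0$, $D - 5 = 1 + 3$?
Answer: $-1585$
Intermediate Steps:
$D = 9$ ($D = 5 + \left(1 + 3\right) = 5 + 4 = 9$)
$o{\left(z \right)} = 0$ ($o{\left(z \right)} = z 9 \cdot 0 = 9 z 0 = 0$)
$S = -17$ ($S = 63 - 80 = -17$)
$h = -1568$ ($h = 16 \left(-98\right) = -1568$)
$j{\left(G,O \right)} = -17$
$h + j{\left(o{\left(12 \right)},96 \right)} = -1568 - 17 = -1585$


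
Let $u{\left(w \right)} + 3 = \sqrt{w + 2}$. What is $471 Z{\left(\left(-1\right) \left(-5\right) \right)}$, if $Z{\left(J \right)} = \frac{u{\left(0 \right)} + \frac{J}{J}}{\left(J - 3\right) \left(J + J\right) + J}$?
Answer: $- \frac{942}{25} + \frac{471 \sqrt{2}}{25} \approx -11.036$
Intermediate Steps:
$u{\left(w \right)} = -3 + \sqrt{2 + w}$ ($u{\left(w \right)} = -3 + \sqrt{w + 2} = -3 + \sqrt{2 + w}$)
$Z{\left(J \right)} = \frac{-2 + \sqrt{2}}{J + 2 J \left(-3 + J\right)}$ ($Z{\left(J \right)} = \frac{\left(-3 + \sqrt{2 + 0}\right) + \frac{J}{J}}{\left(J - 3\right) \left(J + J\right) + J} = \frac{\left(-3 + \sqrt{2}\right) + 1}{\left(-3 + J\right) 2 J + J} = \frac{-2 + \sqrt{2}}{2 J \left(-3 + J\right) + J} = \frac{-2 + \sqrt{2}}{J + 2 J \left(-3 + J\right)}$)
$471 Z{\left(\left(-1\right) \left(-5\right) \right)} = 471 \frac{-2 + \sqrt{2}}{\left(-1\right) \left(-5\right) \left(-5 + 2 \left(\left(-1\right) \left(-5\right)\right)\right)} = 471 \frac{-2 + \sqrt{2}}{5 \left(-5 + 2 \cdot 5\right)} = 471 \frac{-2 + \sqrt{2}}{5 \left(-5 + 10\right)} = 471 \frac{-2 + \sqrt{2}}{5 \cdot 5} = 471 \cdot \frac{1}{5} \cdot \frac{1}{5} \left(-2 + \sqrt{2}\right) = 471 \left(- \frac{2}{25} + \frac{\sqrt{2}}{25}\right) = - \frac{942}{25} + \frac{471 \sqrt{2}}{25}$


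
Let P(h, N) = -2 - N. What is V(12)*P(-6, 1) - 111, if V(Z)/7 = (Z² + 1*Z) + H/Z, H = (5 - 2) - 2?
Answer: -13555/4 ≈ -3388.8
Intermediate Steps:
H = 1 (H = 3 - 2 = 1)
V(Z) = 7*Z + 7/Z + 7*Z² (V(Z) = 7*((Z² + 1*Z) + 1/Z) = 7*((Z² + Z) + 1/Z) = 7*((Z + Z²) + 1/Z) = 7*(Z + 1/Z + Z²) = 7*Z + 7/Z + 7*Z²)
V(12)*P(-6, 1) - 111 = (7*(1 + 12²*(1 + 12))/12)*(-2 - 1*1) - 111 = (7*(1/12)*(1 + 144*13))*(-2 - 1) - 111 = (7*(1/12)*(1 + 1872))*(-3) - 111 = (7*(1/12)*1873)*(-3) - 111 = (13111/12)*(-3) - 111 = -13111/4 - 111 = -13555/4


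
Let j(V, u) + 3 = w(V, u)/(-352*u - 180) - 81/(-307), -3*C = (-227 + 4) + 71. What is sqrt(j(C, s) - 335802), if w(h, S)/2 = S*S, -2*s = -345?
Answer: 3*I*sqrt(2318645643693890)/249284 ≈ 579.49*I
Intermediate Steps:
s = 345/2 (s = -1/2*(-345) = 345/2 ≈ 172.50)
C = 152/3 (C = -((-227 + 4) + 71)/3 = -(-223 + 71)/3 = -1/3*(-152) = 152/3 ≈ 50.667)
w(h, S) = 2*S**2 (w(h, S) = 2*(S*S) = 2*S**2)
j(V, u) = -840/307 + 2*u**2/(-180 - 352*u) (j(V, u) = -3 + ((2*u**2)/(-352*u - 180) - 81/(-307)) = -3 + ((2*u**2)/(-180 - 352*u) - 81*(-1/307)) = -3 + (2*u**2/(-180 - 352*u) + 81/307) = -3 + (81/307 + 2*u**2/(-180 - 352*u)) = -840/307 + 2*u**2/(-180 - 352*u))
sqrt(j(C, s) - 335802) = sqrt((-75600 - 147840*345/2 - 307*(345/2)**2)/(614*(45 + 88*(345/2))) - 335802) = sqrt((-75600 - 25502400 - 307*119025/4)/(614*(45 + 15180)) - 335802) = sqrt((1/614)*(-75600 - 25502400 - 36540675/4)/15225 - 335802) = sqrt((1/614)*(1/15225)*(-138852675/4) - 335802) = sqrt(-1851369/498568 - 335802) = sqrt(-167421982905/498568) = 3*I*sqrt(2318645643693890)/249284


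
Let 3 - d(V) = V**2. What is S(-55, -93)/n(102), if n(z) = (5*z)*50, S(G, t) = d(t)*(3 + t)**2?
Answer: -233442/85 ≈ -2746.4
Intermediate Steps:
d(V) = 3 - V**2
S(G, t) = (3 + t)**2*(3 - t**2) (S(G, t) = (3 - t**2)*(3 + t)**2 = (3 + t)**2*(3 - t**2))
n(z) = 250*z
S(-55, -93)/n(102) = ((3 - 93)**2*(3 - 1*(-93)**2))/((250*102)) = ((-90)**2*(3 - 1*8649))/25500 = (8100*(3 - 8649))*(1/25500) = (8100*(-8646))*(1/25500) = -70032600*1/25500 = -233442/85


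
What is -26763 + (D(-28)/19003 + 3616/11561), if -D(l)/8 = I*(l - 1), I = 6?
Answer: -5879577230369/219693683 ≈ -26763.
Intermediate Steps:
D(l) = 48 - 48*l (D(l) = -48*(l - 1) = -48*(-1 + l) = -8*(-6 + 6*l) = 48 - 48*l)
-26763 + (D(-28)/19003 + 3616/11561) = -26763 + ((48 - 48*(-28))/19003 + 3616/11561) = -26763 + ((48 + 1344)*(1/19003) + 3616*(1/11561)) = -26763 + (1392*(1/19003) + 3616/11561) = -26763 + (1392/19003 + 3616/11561) = -26763 + 84807760/219693683 = -5879577230369/219693683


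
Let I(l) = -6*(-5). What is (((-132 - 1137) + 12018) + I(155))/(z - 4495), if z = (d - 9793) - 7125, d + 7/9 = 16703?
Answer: -97011/42397 ≈ -2.2882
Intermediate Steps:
d = 150320/9 (d = -7/9 + 16703 = 150320/9 ≈ 16702.)
I(l) = 30
z = -1942/9 (z = (150320/9 - 9793) - 7125 = 62183/9 - 7125 = -1942/9 ≈ -215.78)
(((-132 - 1137) + 12018) + I(155))/(z - 4495) = (((-132 - 1137) + 12018) + 30)/(-1942/9 - 4495) = ((-1269 + 12018) + 30)/(-42397/9) = (10749 + 30)*(-9/42397) = 10779*(-9/42397) = -97011/42397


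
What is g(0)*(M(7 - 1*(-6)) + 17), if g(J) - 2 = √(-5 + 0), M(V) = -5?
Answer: 24 + 12*I*√5 ≈ 24.0 + 26.833*I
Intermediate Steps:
g(J) = 2 + I*√5 (g(J) = 2 + √(-5 + 0) = 2 + √(-5) = 2 + I*√5)
g(0)*(M(7 - 1*(-6)) + 17) = (2 + I*√5)*(-5 + 17) = (2 + I*√5)*12 = 24 + 12*I*√5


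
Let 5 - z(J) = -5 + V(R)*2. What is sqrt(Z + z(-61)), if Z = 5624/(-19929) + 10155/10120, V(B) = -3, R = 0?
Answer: sqrt(6801441279999366)/20168148 ≈ 4.0892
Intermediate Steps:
Z = 29092823/40336296 (Z = 5624*(-1/19929) + 10155*(1/10120) = -5624/19929 + 2031/2024 = 29092823/40336296 ≈ 0.72126)
z(J) = 16 (z(J) = 5 - (-5 - 3*2) = 5 - (-5 - 6) = 5 - 1*(-11) = 5 + 11 = 16)
sqrt(Z + z(-61)) = sqrt(29092823/40336296 + 16) = sqrt(674473559/40336296) = sqrt(6801441279999366)/20168148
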